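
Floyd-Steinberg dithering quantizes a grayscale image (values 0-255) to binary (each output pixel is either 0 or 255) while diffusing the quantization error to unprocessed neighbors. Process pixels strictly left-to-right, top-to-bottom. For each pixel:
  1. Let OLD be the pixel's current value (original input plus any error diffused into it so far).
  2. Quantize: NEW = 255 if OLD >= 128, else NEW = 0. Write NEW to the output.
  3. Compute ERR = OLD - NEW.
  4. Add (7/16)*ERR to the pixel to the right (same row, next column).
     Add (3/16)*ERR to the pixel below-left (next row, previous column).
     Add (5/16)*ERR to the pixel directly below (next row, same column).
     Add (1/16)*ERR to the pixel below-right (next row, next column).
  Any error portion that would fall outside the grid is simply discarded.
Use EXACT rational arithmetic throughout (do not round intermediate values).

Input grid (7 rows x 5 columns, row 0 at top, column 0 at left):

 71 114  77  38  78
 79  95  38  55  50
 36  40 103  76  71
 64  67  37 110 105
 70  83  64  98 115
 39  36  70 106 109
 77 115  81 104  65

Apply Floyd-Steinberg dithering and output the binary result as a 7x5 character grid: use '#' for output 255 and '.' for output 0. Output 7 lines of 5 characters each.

Answer: .#...
...#.
.#...
...#.
.#.#.
....#
.#.#.

Derivation:
(0,0): OLD=71 → NEW=0, ERR=71
(0,1): OLD=2321/16 → NEW=255, ERR=-1759/16
(0,2): OLD=7399/256 → NEW=0, ERR=7399/256
(0,3): OLD=207441/4096 → NEW=0, ERR=207441/4096
(0,4): OLD=6563895/65536 → NEW=0, ERR=6563895/65536
(1,0): OLD=20627/256 → NEW=0, ERR=20627/256
(1,1): OLD=216581/2048 → NEW=0, ERR=216581/2048
(1,2): OLD=6286441/65536 → NEW=0, ERR=6286441/65536
(1,3): OLD=34964469/262144 → NEW=255, ERR=-31882251/262144
(1,4): OLD=131093567/4194304 → NEW=0, ERR=131093567/4194304
(2,0): OLD=2654471/32768 → NEW=0, ERR=2654471/32768
(2,1): OLD=137898429/1048576 → NEW=255, ERR=-129488451/1048576
(2,2): OLD=1052851831/16777216 → NEW=0, ERR=1052851831/16777216
(2,3): OLD=20751188853/268435456 → NEW=0, ERR=20751188853/268435456
(2,4): OLD=459503516403/4294967296 → NEW=0, ERR=459503516403/4294967296
(3,0): OLD=1109991831/16777216 → NEW=0, ERR=1109991831/16777216
(3,1): OLD=9956843467/134217728 → NEW=0, ERR=9956843467/134217728
(3,2): OLD=411642268073/4294967296 → NEW=0, ERR=411642268073/4294967296
(3,3): OLD=1718596755457/8589934592 → NEW=255, ERR=-471836565503/8589934592
(3,4): OLD=16387307363365/137438953472 → NEW=0, ERR=16387307363365/137438953472
(4,0): OLD=224594059001/2147483648 → NEW=0, ERR=224594059001/2147483648
(4,1): OLD=11960213062777/68719476736 → NEW=255, ERR=-5563253504903/68719476736
(4,2): OLD=58131177372215/1099511627776 → NEW=0, ERR=58131177372215/1099511627776
(4,3): OLD=2327652869383801/17592186044416 → NEW=255, ERR=-2158354571942279/17592186044416
(4,4): OLD=26782695744532943/281474976710656 → NEW=0, ERR=26782695744532943/281474976710656
(5,0): OLD=62126242408715/1099511627776 → NEW=0, ERR=62126242408715/1099511627776
(5,1): OLD=456263902196449/8796093022208 → NEW=0, ERR=456263902196449/8796093022208
(5,2): OLD=22842180577191401/281474976710656 → NEW=0, ERR=22842180577191401/281474976710656
(5,3): OLD=139959531856778983/1125899906842624 → NEW=0, ERR=139959531856778983/1125899906842624
(5,4): OLD=3340805382817342141/18014398509481984 → NEW=255, ERR=-1252866237100563779/18014398509481984
(6,0): OLD=14690628006298203/140737488355328 → NEW=0, ERR=14690628006298203/140737488355328
(6,1): OLD=881015833375418965/4503599627370496 → NEW=255, ERR=-267402071604057515/4503599627370496
(6,2): OLD=7705346562225001975/72057594037927936 → NEW=0, ERR=7705346562225001975/72057594037927936
(6,3): OLD=209441515991410607197/1152921504606846976 → NEW=255, ERR=-84553467683335371683/1152921504606846976
(6,4): OLD=349565455756934522571/18446744073709551616 → NEW=0, ERR=349565455756934522571/18446744073709551616
Row 0: .#...
Row 1: ...#.
Row 2: .#...
Row 3: ...#.
Row 4: .#.#.
Row 5: ....#
Row 6: .#.#.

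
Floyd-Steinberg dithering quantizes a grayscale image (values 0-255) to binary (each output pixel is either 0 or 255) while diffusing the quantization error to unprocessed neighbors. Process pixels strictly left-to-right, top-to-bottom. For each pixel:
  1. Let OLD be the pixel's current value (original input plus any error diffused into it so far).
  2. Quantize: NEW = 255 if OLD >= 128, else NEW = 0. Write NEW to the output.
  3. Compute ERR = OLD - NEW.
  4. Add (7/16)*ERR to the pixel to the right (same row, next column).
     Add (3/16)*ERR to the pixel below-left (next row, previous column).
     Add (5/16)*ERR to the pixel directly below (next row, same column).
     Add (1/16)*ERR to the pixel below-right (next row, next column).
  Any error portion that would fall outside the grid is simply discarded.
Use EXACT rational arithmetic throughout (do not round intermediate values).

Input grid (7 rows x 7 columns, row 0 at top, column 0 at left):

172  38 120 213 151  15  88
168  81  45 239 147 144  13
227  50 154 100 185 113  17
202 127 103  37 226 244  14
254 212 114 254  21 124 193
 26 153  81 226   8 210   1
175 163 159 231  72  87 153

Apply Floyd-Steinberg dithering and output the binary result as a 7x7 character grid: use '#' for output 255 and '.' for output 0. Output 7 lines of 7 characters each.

Answer: #..##..
#..#.#.
#.#.#..
#.#.##.
##.#.##
.#.#.#.
#.##..#

Derivation:
(0,0): OLD=172 → NEW=255, ERR=-83
(0,1): OLD=27/16 → NEW=0, ERR=27/16
(0,2): OLD=30909/256 → NEW=0, ERR=30909/256
(0,3): OLD=1088811/4096 → NEW=255, ERR=44331/4096
(0,4): OLD=10206253/65536 → NEW=255, ERR=-6505427/65536
(0,5): OLD=-29809349/1048576 → NEW=0, ERR=-29809349/1048576
(0,6): OLD=1267729565/16777216 → NEW=0, ERR=1267729565/16777216
(1,0): OLD=36449/256 → NEW=255, ERR=-28831/256
(1,1): OLD=101799/2048 → NEW=0, ERR=101799/2048
(1,2): OLD=6986931/65536 → NEW=0, ERR=6986931/65536
(1,3): OLD=72865271/262144 → NEW=255, ERR=6018551/262144
(1,4): OLD=2036256709/16777216 → NEW=0, ERR=2036256709/16777216
(1,5): OLD=26330777045/134217728 → NEW=255, ERR=-7894743595/134217728
(1,6): OLD=19547668187/2147483648 → NEW=0, ERR=19547668187/2147483648
(2,0): OLD=6590493/32768 → NEW=255, ERR=-1765347/32768
(2,1): OLD=57581839/1048576 → NEW=0, ERR=57581839/1048576
(2,2): OLD=3670062317/16777216 → NEW=255, ERR=-608127763/16777216
(2,3): OLD=16205006021/134217728 → NEW=0, ERR=16205006021/134217728
(2,4): OLD=285783526357/1073741824 → NEW=255, ERR=11979361237/1073741824
(2,5): OLD=3738065868615/34359738368 → NEW=0, ERR=3738065868615/34359738368
(2,6): OLD=35055069011041/549755813888 → NEW=0, ERR=35055069011041/549755813888
(3,0): OLD=3279287629/16777216 → NEW=255, ERR=-998902451/16777216
(3,1): OLD=14488645961/134217728 → NEW=0, ERR=14488645961/134217728
(3,2): OLD=177135860203/1073741824 → NEW=255, ERR=-96668304917/1073741824
(3,3): OLD=151048793277/4294967296 → NEW=0, ERR=151048793277/4294967296
(3,4): OLD=149982923307341/549755813888 → NEW=255, ERR=9795190765901/549755813888
(3,5): OLD=1312578471127863/4398046511104 → NEW=255, ERR=191076610796343/4398046511104
(3,6): OLD=4203373885686057/70368744177664 → NEW=0, ERR=4203373885686057/70368744177664
(4,0): OLD=548970686435/2147483648 → NEW=255, ERR=1362356195/2147483648
(4,1): OLD=7745023361031/34359738368 → NEW=255, ERR=-1016709922809/34359738368
(4,2): OLD=47422528941513/549755813888 → NEW=0, ERR=47422528941513/549755813888
(4,3): OLD=1321363979054451/4398046511104 → NEW=255, ERR=199862118722931/4398046511104
(4,4): OLD=1998244943066089/35184372088832 → NEW=0, ERR=1998244943066089/35184372088832
(4,5): OLD=196737052590211561/1125899906842624 → NEW=255, ERR=-90367423654657559/1125899906842624
(4,6): OLD=3229392469966168367/18014398509481984 → NEW=255, ERR=-1364279149951737553/18014398509481984
(5,0): OLD=11352509888261/549755813888 → NEW=0, ERR=11352509888261/549755813888
(5,1): OLD=743274678900695/4398046511104 → NEW=255, ERR=-378227181430825/4398046511104
(5,2): OLD=2709313326042385/35184372088832 → NEW=0, ERR=2709313326042385/35184372088832
(5,3): OLD=81608072092942773/281474976710656 → NEW=255, ERR=9831953031725493/281474976710656
(5,4): OLD=519191495283841575/18014398509481984 → NEW=0, ERR=519191495283841575/18014398509481984
(5,5): OLD=26931794763734188727/144115188075855872 → NEW=255, ERR=-9817578195609058633/144115188075855872
(5,6): OLD=-132555400585915386151/2305843009213693952 → NEW=0, ERR=-132555400585915386151/2305843009213693952
(6,0): OLD=11633949082329165/70368744177664 → NEW=255, ERR=-6310080682975155/70368744177664
(6,1): OLD=126801946742007345/1125899906842624 → NEW=0, ERR=126801946742007345/1125899906842624
(6,2): OLD=4206550400302883187/18014398509481984 → NEW=255, ERR=-387121219615022733/18014398509481984
(6,3): OLD=34981168116338818669/144115188075855872 → NEW=255, ERR=-1768204843004428691/144115188075855872
(6,4): OLD=18749018492390612903/288230376151711744 → NEW=0, ERR=18749018492390612903/288230376151711744
(6,5): OLD=3143062558389197176259/36893488147419103232 → NEW=0, ERR=3143062558389197176259/36893488147419103232
(6,6): OLD=99198964828657195043621/590295810358705651712 → NEW=255, ERR=-51326466812812746142939/590295810358705651712
Row 0: #..##..
Row 1: #..#.#.
Row 2: #.#.#..
Row 3: #.#.##.
Row 4: ##.#.##
Row 5: .#.#.#.
Row 6: #.##..#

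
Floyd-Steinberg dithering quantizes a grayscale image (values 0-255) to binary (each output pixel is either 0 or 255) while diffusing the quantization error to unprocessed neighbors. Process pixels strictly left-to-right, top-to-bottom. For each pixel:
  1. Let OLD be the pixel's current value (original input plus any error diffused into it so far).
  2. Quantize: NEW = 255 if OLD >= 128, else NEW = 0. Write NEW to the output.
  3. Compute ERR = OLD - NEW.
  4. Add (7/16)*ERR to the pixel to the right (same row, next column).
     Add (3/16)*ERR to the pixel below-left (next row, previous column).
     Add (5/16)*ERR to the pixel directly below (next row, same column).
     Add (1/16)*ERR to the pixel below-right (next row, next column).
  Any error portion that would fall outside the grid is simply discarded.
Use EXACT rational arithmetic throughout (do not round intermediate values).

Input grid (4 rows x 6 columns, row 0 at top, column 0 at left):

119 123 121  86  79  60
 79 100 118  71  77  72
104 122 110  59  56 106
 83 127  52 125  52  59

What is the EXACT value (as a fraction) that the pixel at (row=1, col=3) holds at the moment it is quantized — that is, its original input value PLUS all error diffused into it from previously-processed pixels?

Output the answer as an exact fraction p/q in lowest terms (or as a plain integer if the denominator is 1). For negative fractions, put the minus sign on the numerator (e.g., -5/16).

(0,0): OLD=119 → NEW=0, ERR=119
(0,1): OLD=2801/16 → NEW=255, ERR=-1279/16
(0,2): OLD=22023/256 → NEW=0, ERR=22023/256
(0,3): OLD=506417/4096 → NEW=0, ERR=506417/4096
(0,4): OLD=8722263/65536 → NEW=255, ERR=-7989417/65536
(0,5): OLD=6988641/1048576 → NEW=0, ERR=6988641/1048576
(1,0): OLD=25907/256 → NEW=0, ERR=25907/256
(1,1): OLD=292581/2048 → NEW=255, ERR=-229659/2048
(1,2): OLD=7471689/65536 → NEW=0, ERR=7471689/65536
(1,3): OLD=37233429/262144 → NEW=255, ERR=-29613291/262144
Target (1,3): original=71, with diffused error = 37233429/262144

Answer: 37233429/262144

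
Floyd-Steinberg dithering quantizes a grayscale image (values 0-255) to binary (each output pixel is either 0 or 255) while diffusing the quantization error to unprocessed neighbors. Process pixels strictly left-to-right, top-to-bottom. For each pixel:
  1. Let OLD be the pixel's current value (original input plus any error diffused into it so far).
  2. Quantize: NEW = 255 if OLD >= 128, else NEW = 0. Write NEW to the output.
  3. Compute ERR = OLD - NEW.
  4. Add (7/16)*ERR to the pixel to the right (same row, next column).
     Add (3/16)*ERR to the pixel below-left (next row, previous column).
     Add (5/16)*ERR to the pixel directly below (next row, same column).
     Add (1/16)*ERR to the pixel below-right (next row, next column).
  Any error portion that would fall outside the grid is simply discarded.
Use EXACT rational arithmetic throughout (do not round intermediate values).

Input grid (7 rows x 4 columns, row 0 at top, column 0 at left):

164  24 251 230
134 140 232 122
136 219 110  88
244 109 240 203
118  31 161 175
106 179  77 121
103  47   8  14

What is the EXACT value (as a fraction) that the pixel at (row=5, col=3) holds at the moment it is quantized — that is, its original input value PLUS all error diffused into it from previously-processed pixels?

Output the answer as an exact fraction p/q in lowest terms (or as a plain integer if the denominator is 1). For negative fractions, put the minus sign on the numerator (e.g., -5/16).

(0,0): OLD=164 → NEW=255, ERR=-91
(0,1): OLD=-253/16 → NEW=0, ERR=-253/16
(0,2): OLD=62485/256 → NEW=255, ERR=-2795/256
(0,3): OLD=922515/4096 → NEW=255, ERR=-121965/4096
(1,0): OLD=26265/256 → NEW=0, ERR=26265/256
(1,1): OLD=352687/2048 → NEW=255, ERR=-169553/2048
(1,2): OLD=12176347/65536 → NEW=255, ERR=-4535333/65536
(1,3): OLD=85706221/1048576 → NEW=0, ERR=85706221/1048576
(2,0): OLD=4998389/32768 → NEW=255, ERR=-3357451/32768
(2,1): OLD=148623191/1048576 → NEW=255, ERR=-118763689/1048576
(2,2): OLD=102703603/2097152 → NEW=0, ERR=102703603/2097152
(2,3): OLD=4383646791/33554432 → NEW=255, ERR=-4172733369/33554432
(3,0): OLD=3200157477/16777216 → NEW=255, ERR=-1078032603/16777216
(3,1): OLD=12958012923/268435456 → NEW=0, ERR=12958012923/268435456
(3,2): OLD=1056679442181/4294967296 → NEW=255, ERR=-38537218299/4294967296
(3,3): OLD=11220080872099/68719476736 → NEW=255, ERR=-6303385695581/68719476736
(4,0): OLD=459437571457/4294967296 → NEW=0, ERR=459437571457/4294967296
(4,1): OLD=2995709905795/34359738368 → NEW=0, ERR=2995709905795/34359738368
(4,2): OLD=200285427510691/1099511627776 → NEW=255, ERR=-80090037572189/1099511627776
(4,3): OLD=2003865911236453/17592186044416 → NEW=0, ERR=2003865911236453/17592186044416
(5,0): OLD=85638748847793/549755813888 → NEW=255, ERR=-54548983693647/549755813888
(5,1): OLD=2741975020743031/17592186044416 → NEW=255, ERR=-1744032420583049/17592186044416
(5,2): OLD=331360764448139/8796093022208 → NEW=0, ERR=331360764448139/8796093022208
(5,3): OLD=47435411839290563/281474976710656 → NEW=255, ERR=-24340707221926717/281474976710656
Target (5,3): original=121, with diffused error = 47435411839290563/281474976710656

Answer: 47435411839290563/281474976710656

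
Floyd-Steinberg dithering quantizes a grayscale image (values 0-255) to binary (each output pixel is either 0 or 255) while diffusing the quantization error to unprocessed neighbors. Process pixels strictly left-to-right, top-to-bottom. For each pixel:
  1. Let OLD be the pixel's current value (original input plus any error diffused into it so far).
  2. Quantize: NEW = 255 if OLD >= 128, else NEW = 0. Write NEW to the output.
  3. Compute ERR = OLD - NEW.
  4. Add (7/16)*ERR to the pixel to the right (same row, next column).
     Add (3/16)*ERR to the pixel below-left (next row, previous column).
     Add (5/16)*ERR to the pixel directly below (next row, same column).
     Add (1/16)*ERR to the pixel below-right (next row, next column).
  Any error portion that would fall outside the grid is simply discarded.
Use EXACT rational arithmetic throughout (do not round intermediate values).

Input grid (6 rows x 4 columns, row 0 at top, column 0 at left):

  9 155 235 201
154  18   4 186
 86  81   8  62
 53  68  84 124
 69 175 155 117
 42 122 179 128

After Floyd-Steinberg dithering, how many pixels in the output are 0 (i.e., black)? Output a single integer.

Answer: 15

Derivation:
(0,0): OLD=9 → NEW=0, ERR=9
(0,1): OLD=2543/16 → NEW=255, ERR=-1537/16
(0,2): OLD=49401/256 → NEW=255, ERR=-15879/256
(0,3): OLD=712143/4096 → NEW=255, ERR=-332337/4096
(1,0): OLD=35533/256 → NEW=255, ERR=-29747/256
(1,1): OLD=-151397/2048 → NEW=0, ERR=-151397/2048
(1,2): OLD=-4518217/65536 → NEW=0, ERR=-4518217/65536
(1,3): OLD=132755633/1048576 → NEW=0, ERR=132755633/1048576
(2,0): OLD=1173977/32768 → NEW=0, ERR=1173977/32768
(2,1): OLD=55976931/1048576 → NEW=0, ERR=55976931/1048576
(2,2): OLD=60668815/2097152 → NEW=0, ERR=60668815/2097152
(2,3): OLD=3688029875/33554432 → NEW=0, ERR=3688029875/33554432
(3,0): OLD=1244959561/16777216 → NEW=0, ERR=1244959561/16777216
(3,1): OLD=33503610199/268435456 → NEW=0, ERR=33503610199/268435456
(3,2): OLD=736973377193/4294967296 → NEW=255, ERR=-358243283287/4294967296
(3,3): OLD=8498100985375/68719476736 → NEW=0, ERR=8498100985375/68719476736
(4,0): OLD=496460338901/4294967296 → NEW=0, ERR=496460338901/4294967296
(4,1): OLD=8712699707391/34359738368 → NEW=255, ERR=-49033576449/34359738368
(4,2): OLD=175149596739103/1099511627776 → NEW=255, ERR=-105225868343777/1099511627776
(4,3): OLD=1909842487098761/17592186044416 → NEW=0, ERR=1909842487098761/17592186044416
(5,0): OLD=42801057009989/549755813888 → NEW=0, ERR=42801057009989/549755813888
(5,1): OLD=2549032365054083/17592186044416 → NEW=255, ERR=-1936975076271997/17592186044416
(5,2): OLD=1065985878123615/8796093022208 → NEW=0, ERR=1065985878123615/8796093022208
(5,3): OLD=58818197854687951/281474976710656 → NEW=255, ERR=-12957921206529329/281474976710656
Output grid:
  Row 0: .###  (1 black, running=1)
  Row 1: #...  (3 black, running=4)
  Row 2: ....  (4 black, running=8)
  Row 3: ..#.  (3 black, running=11)
  Row 4: .##.  (2 black, running=13)
  Row 5: .#.#  (2 black, running=15)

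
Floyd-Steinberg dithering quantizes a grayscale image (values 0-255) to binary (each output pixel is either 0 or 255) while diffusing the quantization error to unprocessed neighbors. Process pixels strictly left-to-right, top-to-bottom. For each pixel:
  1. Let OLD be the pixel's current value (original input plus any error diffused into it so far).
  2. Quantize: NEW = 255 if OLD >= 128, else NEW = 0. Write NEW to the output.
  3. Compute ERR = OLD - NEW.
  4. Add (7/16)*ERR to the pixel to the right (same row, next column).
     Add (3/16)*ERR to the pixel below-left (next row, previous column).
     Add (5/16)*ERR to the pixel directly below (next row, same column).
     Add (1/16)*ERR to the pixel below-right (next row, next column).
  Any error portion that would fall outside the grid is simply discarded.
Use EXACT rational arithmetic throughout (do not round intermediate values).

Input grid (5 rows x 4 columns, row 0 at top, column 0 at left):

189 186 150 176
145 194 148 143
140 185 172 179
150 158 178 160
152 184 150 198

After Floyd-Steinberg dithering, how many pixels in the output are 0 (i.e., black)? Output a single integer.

Answer: 6

Derivation:
(0,0): OLD=189 → NEW=255, ERR=-66
(0,1): OLD=1257/8 → NEW=255, ERR=-783/8
(0,2): OLD=13719/128 → NEW=0, ERR=13719/128
(0,3): OLD=456481/2048 → NEW=255, ERR=-65759/2048
(1,0): OLD=13571/128 → NEW=0, ERR=13571/128
(1,1): OLD=231189/1024 → NEW=255, ERR=-29931/1024
(1,2): OLD=5130425/32768 → NEW=255, ERR=-3225415/32768
(1,3): OLD=50646623/524288 → NEW=0, ERR=50646623/524288
(2,0): OLD=2746807/16384 → NEW=255, ERR=-1431113/16384
(2,1): OLD=65966669/524288 → NEW=0, ERR=65966669/524288
(2,2): OLD=222898657/1048576 → NEW=255, ERR=-44488223/1048576
(2,3): OLD=3094957053/16777216 → NEW=255, ERR=-1183233027/16777216
(3,0): OLD=1227213127/8388608 → NEW=255, ERR=-911881913/8388608
(3,1): OLD=18300113945/134217728 → NEW=255, ERR=-15925406695/134217728
(3,2): OLD=230791654375/2147483648 → NEW=0, ERR=230791654375/2147483648
(3,3): OLD=6264718701521/34359738368 → NEW=255, ERR=-2497014582319/34359738368
(4,0): OLD=205690741371/2147483648 → NEW=0, ERR=205690741371/2147483648
(4,1): OLD=3473463853553/17179869184 → NEW=255, ERR=-907402788367/17179869184
(4,2): OLD=76655117535185/549755813888 → NEW=255, ERR=-63532615006255/549755813888
(4,3): OLD=1156219610287879/8796093022208 → NEW=255, ERR=-1086784110375161/8796093022208
Output grid:
  Row 0: ##.#  (1 black, running=1)
  Row 1: .##.  (2 black, running=3)
  Row 2: #.##  (1 black, running=4)
  Row 3: ##.#  (1 black, running=5)
  Row 4: .###  (1 black, running=6)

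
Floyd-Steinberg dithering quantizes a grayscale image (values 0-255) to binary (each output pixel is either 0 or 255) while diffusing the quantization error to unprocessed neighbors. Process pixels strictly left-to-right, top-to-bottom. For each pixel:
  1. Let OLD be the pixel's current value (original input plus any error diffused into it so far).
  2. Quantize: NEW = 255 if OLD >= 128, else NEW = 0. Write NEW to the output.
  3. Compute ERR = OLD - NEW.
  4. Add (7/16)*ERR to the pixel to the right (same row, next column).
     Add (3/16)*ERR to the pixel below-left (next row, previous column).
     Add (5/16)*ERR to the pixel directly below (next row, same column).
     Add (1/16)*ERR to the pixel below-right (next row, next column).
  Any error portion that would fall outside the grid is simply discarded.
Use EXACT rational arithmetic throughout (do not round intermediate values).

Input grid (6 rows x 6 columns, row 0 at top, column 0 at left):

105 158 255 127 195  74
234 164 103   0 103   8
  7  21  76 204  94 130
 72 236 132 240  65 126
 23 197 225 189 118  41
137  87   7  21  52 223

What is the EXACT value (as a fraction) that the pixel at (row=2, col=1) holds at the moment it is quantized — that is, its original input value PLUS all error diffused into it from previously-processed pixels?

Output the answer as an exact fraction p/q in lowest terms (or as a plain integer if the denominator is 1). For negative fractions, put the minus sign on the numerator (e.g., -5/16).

Answer: -3501197/1048576

Derivation:
(0,0): OLD=105 → NEW=0, ERR=105
(0,1): OLD=3263/16 → NEW=255, ERR=-817/16
(0,2): OLD=59561/256 → NEW=255, ERR=-5719/256
(0,3): OLD=480159/4096 → NEW=0, ERR=480159/4096
(0,4): OLD=16140633/65536 → NEW=255, ERR=-571047/65536
(0,5): OLD=73597295/1048576 → NEW=0, ERR=73597295/1048576
(1,0): OLD=65853/256 → NEW=255, ERR=573/256
(1,1): OLD=310059/2048 → NEW=255, ERR=-212181/2048
(1,2): OLD=4553479/65536 → NEW=0, ERR=4553479/65536
(1,3): OLD=16777467/262144 → NEW=0, ERR=16777467/262144
(1,4): OLD=2495851153/16777216 → NEW=255, ERR=-1782338927/16777216
(1,5): OLD=-4587293273/268435456 → NEW=0, ERR=-4587293273/268435456
(2,0): OLD=-384247/32768 → NEW=0, ERR=-384247/32768
(2,1): OLD=-3501197/1048576 → NEW=0, ERR=-3501197/1048576
Target (2,1): original=21, with diffused error = -3501197/1048576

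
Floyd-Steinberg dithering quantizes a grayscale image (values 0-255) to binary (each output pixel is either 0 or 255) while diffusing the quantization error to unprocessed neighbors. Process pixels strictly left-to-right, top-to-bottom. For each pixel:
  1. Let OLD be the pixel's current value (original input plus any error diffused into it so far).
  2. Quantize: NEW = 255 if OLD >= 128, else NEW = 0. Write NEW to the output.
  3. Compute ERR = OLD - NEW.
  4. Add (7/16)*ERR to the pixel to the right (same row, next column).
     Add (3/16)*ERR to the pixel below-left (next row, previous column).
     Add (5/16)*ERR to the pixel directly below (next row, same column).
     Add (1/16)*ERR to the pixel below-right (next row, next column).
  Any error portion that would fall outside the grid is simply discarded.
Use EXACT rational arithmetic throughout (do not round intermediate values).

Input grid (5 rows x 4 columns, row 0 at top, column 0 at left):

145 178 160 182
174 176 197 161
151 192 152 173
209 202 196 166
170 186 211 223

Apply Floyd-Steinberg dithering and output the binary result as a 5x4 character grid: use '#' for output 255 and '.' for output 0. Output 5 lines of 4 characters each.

Answer: ##.#
.###
##.#
###.
.###

Derivation:
(0,0): OLD=145 → NEW=255, ERR=-110
(0,1): OLD=1039/8 → NEW=255, ERR=-1001/8
(0,2): OLD=13473/128 → NEW=0, ERR=13473/128
(0,3): OLD=467047/2048 → NEW=255, ERR=-55193/2048
(1,0): OLD=14869/128 → NEW=0, ERR=14869/128
(1,1): OLD=205395/1024 → NEW=255, ERR=-55725/1024
(1,2): OLD=6331151/32768 → NEW=255, ERR=-2024689/32768
(1,3): OLD=69271193/524288 → NEW=255, ERR=-64422247/524288
(2,0): OLD=2901569/16384 → NEW=255, ERR=-1276351/16384
(2,1): OLD=71610779/524288 → NEW=255, ERR=-62082661/524288
(2,2): OLD=57089591/1048576 → NEW=0, ERR=57089591/1048576
(2,3): OLD=2593072987/16777216 → NEW=255, ERR=-1685117093/16777216
(3,0): OLD=1362754929/8388608 → NEW=255, ERR=-776340111/8388608
(3,1): OLD=17427645871/134217728 → NEW=255, ERR=-16797874769/134217728
(3,2): OLD=283523038417/2147483648 → NEW=255, ERR=-264085291823/2147483648
(3,3): OLD=2893564069175/34359738368 → NEW=0, ERR=2893564069175/34359738368
(4,0): OLD=252571386973/2147483648 → NEW=0, ERR=252571386973/2147483648
(4,1): OLD=2912041059927/17179869184 → NEW=255, ERR=-1468825581993/17179869184
(4,2): OLD=78688531503287/549755813888 → NEW=255, ERR=-61499201038153/549755813888
(4,3): OLD=1694913627512625/8796093022208 → NEW=255, ERR=-548090093150415/8796093022208
Row 0: ##.#
Row 1: .###
Row 2: ##.#
Row 3: ###.
Row 4: .###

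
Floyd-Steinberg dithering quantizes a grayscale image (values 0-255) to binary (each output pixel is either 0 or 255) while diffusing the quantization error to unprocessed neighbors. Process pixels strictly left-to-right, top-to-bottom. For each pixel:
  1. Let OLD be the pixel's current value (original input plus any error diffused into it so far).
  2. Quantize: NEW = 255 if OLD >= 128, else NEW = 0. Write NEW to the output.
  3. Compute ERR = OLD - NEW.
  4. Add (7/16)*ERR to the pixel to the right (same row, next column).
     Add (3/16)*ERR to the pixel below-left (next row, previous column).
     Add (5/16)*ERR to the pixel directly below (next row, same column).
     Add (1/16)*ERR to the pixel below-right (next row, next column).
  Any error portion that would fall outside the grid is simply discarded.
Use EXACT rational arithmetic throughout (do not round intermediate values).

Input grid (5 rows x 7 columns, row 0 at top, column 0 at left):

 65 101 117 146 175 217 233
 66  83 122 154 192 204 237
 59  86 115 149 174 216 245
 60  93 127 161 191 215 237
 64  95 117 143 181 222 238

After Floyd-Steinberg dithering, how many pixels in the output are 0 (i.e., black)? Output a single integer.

(0,0): OLD=65 → NEW=0, ERR=65
(0,1): OLD=2071/16 → NEW=255, ERR=-2009/16
(0,2): OLD=15889/256 → NEW=0, ERR=15889/256
(0,3): OLD=709239/4096 → NEW=255, ERR=-335241/4096
(0,4): OLD=9122113/65536 → NEW=255, ERR=-7589567/65536
(0,5): OLD=174414023/1048576 → NEW=255, ERR=-92972857/1048576
(0,6): OLD=3258281329/16777216 → NEW=255, ERR=-1019908751/16777216
(1,0): OLD=16069/256 → NEW=0, ERR=16069/256
(1,1): OLD=178019/2048 → NEW=0, ERR=178019/2048
(1,2): OLD=10238751/65536 → NEW=255, ERR=-6472929/65536
(1,3): OLD=17662451/262144 → NEW=0, ERR=17662451/262144
(1,4): OLD=2743868473/16777216 → NEW=255, ERR=-1534321607/16777216
(1,5): OLD=15790048905/134217728 → NEW=0, ERR=15790048905/134217728
(1,6): OLD=566787091175/2147483648 → NEW=255, ERR=19178760935/2147483648
(2,0): OLD=3110129/32768 → NEW=0, ERR=3110129/32768
(2,1): OLD=146897259/1048576 → NEW=255, ERR=-120489621/1048576
(2,2): OLD=871213313/16777216 → NEW=0, ERR=871213313/16777216
(2,3): OLD=22743662905/134217728 → NEW=255, ERR=-11481857735/134217728
(2,4): OLD=144164803977/1073741824 → NEW=255, ERR=-129639361143/1073741824
(2,5): OLD=6731099460995/34359738368 → NEW=255, ERR=-2030633822845/34359738368
(2,6): OLD=126052291037125/549755813888 → NEW=255, ERR=-14135441504315/549755813888
(3,0): OLD=1142784737/16777216 → NEW=0, ERR=1142784737/16777216
(3,1): OLD=13765423437/134217728 → NEW=0, ERR=13765423437/134217728
(3,2): OLD=177034337591/1073741824 → NEW=255, ERR=-96769827529/1073741824
(3,3): OLD=324033851281/4294967296 → NEW=0, ERR=324033851281/4294967296
(3,4): OLD=93375701292769/549755813888 → NEW=255, ERR=-46812031248671/549755813888
(3,5): OLD=646121698894131/4398046511104 → NEW=255, ERR=-475380161437389/4398046511104
(3,6): OLD=12524392450547885/70368744177664 → NEW=255, ERR=-5419637314756435/70368744177664
(4,0): OLD=224446613263/2147483648 → NEW=0, ERR=224446613263/2147483648
(4,1): OLD=5502192793923/34359738368 → NEW=255, ERR=-3259540489917/34359738368
(4,2): OLD=37322235221453/549755813888 → NEW=0, ERR=37322235221453/549755813888
(4,3): OLD=768248184052447/4398046511104 → NEW=255, ERR=-353253676279073/4398046511104
(4,4): OLD=3648577945828205/35184372088832 → NEW=0, ERR=3648577945828205/35184372088832
(4,5): OLD=240748605701567085/1125899906842624 → NEW=255, ERR=-46355870543302035/1125899906842624
(4,6): OLD=3407667444945111563/18014398509481984 → NEW=255, ERR=-1186004174972794357/18014398509481984
Output grid:
  Row 0: .#.####  (2 black, running=2)
  Row 1: ..#.#.#  (4 black, running=6)
  Row 2: .#.####  (2 black, running=8)
  Row 3: ..#.###  (3 black, running=11)
  Row 4: .#.#.##  (3 black, running=14)

Answer: 14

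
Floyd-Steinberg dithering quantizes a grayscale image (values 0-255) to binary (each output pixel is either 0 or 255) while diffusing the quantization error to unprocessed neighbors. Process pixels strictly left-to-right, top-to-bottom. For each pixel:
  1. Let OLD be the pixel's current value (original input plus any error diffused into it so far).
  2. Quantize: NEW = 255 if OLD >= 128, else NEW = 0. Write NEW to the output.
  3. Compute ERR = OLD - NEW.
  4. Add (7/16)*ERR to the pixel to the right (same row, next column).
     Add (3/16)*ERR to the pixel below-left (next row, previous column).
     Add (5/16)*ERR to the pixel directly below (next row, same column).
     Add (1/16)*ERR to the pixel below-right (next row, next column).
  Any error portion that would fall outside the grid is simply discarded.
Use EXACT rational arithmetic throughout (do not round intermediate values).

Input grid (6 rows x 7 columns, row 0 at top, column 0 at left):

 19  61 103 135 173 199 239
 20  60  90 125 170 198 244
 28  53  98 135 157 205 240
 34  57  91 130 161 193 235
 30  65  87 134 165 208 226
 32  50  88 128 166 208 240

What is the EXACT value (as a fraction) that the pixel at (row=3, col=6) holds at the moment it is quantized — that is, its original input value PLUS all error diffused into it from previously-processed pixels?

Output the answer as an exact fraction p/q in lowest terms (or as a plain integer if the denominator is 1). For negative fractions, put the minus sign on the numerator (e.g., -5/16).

Answer: 18551443667837351/70368744177664

Derivation:
(0,0): OLD=19 → NEW=0, ERR=19
(0,1): OLD=1109/16 → NEW=0, ERR=1109/16
(0,2): OLD=34131/256 → NEW=255, ERR=-31149/256
(0,3): OLD=334917/4096 → NEW=0, ERR=334917/4096
(0,4): OLD=13682147/65536 → NEW=255, ERR=-3029533/65536
(0,5): OLD=187459893/1048576 → NEW=255, ERR=-79926987/1048576
(0,6): OLD=3450265715/16777216 → NEW=255, ERR=-827924365/16777216
(1,0): OLD=9967/256 → NEW=0, ERR=9967/256
(1,1): OLD=157833/2048 → NEW=0, ERR=157833/2048
(1,2): OLD=6904637/65536 → NEW=0, ERR=6904637/65536
(1,3): OLD=47283769/262144 → NEW=255, ERR=-19562951/262144
(1,4): OLD=1907959243/16777216 → NEW=0, ERR=1907959243/16777216
(1,5): OLD=28426221243/134217728 → NEW=255, ERR=-5799299397/134217728
(1,6): OLD=440043285397/2147483648 → NEW=255, ERR=-107565044843/2147483648
(2,0): OLD=1789683/32768 → NEW=0, ERR=1789683/32768
(2,1): OLD=129148833/1048576 → NEW=0, ERR=129148833/1048576
(2,2): OLD=2946635043/16777216 → NEW=255, ERR=-1331555037/16777216
(2,3): OLD=14074610891/134217728 → NEW=0, ERR=14074610891/134217728
(2,4): OLD=242290724795/1073741824 → NEW=255, ERR=-31513440325/1073741824
(2,5): OLD=6060137897705/34359738368 → NEW=255, ERR=-2701595386135/34359738368
(2,6): OLD=102940403397103/549755813888 → NEW=255, ERR=-37247329144337/549755813888
(3,0): OLD=1244221123/16777216 → NEW=0, ERR=1244221123/16777216
(3,1): OLD=15631964039/134217728 → NEW=0, ERR=15631964039/134217728
(3,2): OLD=155168721029/1073741824 → NEW=255, ERR=-118635444091/1073741824
(3,3): OLD=446539869395/4294967296 → NEW=0, ERR=446539869395/4294967296
(3,4): OLD=103973082499779/549755813888 → NEW=255, ERR=-36214650041661/549755813888
(3,5): OLD=550069451612153/4398046511104 → NEW=0, ERR=550069451612153/4398046511104
(3,6): OLD=18551443667837351/70368744177664 → NEW=255, ERR=607413902533031/70368744177664
Target (3,6): original=235, with diffused error = 18551443667837351/70368744177664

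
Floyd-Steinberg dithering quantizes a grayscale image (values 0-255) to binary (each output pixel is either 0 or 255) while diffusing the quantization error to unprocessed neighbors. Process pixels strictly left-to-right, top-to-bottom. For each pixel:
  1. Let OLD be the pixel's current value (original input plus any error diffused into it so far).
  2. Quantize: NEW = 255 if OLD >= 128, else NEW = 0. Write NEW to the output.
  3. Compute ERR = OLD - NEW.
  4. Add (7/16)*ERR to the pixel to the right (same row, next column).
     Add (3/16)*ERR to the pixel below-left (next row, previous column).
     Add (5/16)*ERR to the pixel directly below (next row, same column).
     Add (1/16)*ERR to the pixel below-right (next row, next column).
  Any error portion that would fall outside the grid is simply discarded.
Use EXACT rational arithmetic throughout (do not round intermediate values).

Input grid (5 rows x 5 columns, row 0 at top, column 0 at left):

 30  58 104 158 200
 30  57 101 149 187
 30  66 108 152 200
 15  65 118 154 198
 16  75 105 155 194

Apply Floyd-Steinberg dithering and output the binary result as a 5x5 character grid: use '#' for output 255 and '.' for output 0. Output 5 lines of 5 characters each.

Answer: ..#.#
...##
.#.##
..#.#
..#.#

Derivation:
(0,0): OLD=30 → NEW=0, ERR=30
(0,1): OLD=569/8 → NEW=0, ERR=569/8
(0,2): OLD=17295/128 → NEW=255, ERR=-15345/128
(0,3): OLD=216169/2048 → NEW=0, ERR=216169/2048
(0,4): OLD=8066783/32768 → NEW=255, ERR=-289057/32768
(1,0): OLD=6747/128 → NEW=0, ERR=6747/128
(1,1): OLD=83645/1024 → NEW=0, ERR=83645/1024
(1,2): OLD=4047169/32768 → NEW=0, ERR=4047169/32768
(1,3): OLD=29736781/131072 → NEW=255, ERR=-3686579/131072
(1,4): OLD=374415047/2097152 → NEW=255, ERR=-160358713/2097152
(2,0): OLD=1012335/16384 → NEW=0, ERR=1012335/16384
(2,1): OLD=76027637/524288 → NEW=255, ERR=-57665803/524288
(2,2): OLD=824669855/8388608 → NEW=0, ERR=824669855/8388608
(2,3): OLD=24105849069/134217728 → NEW=255, ERR=-10119671571/134217728
(2,4): OLD=303569183547/2147483648 → NEW=255, ERR=-244039146693/2147483648
(3,0): OLD=114805311/8388608 → NEW=0, ERR=114805311/8388608
(3,1): OLD=3953425171/67108864 → NEW=0, ERR=3953425171/67108864
(3,2): OLD=329603150977/2147483648 → NEW=255, ERR=-218005179263/2147483648
(3,3): OLD=304348471369/4294967296 → NEW=0, ERR=304348471369/4294967296
(3,4): OLD=12972674736109/68719476736 → NEW=255, ERR=-4550791831571/68719476736
(4,0): OLD=33632357137/1073741824 → NEW=0, ERR=33632357137/1073741824
(4,1): OLD=3055756026705/34359738368 → NEW=0, ERR=3055756026705/34359738368
(4,2): OLD=71002755304543/549755813888 → NEW=255, ERR=-69184977236897/549755813888
(4,3): OLD=908854269611089/8796093022208 → NEW=0, ERR=908854269611089/8796093022208
(4,4): OLD=31375851525369527/140737488355328 → NEW=255, ERR=-4512208005239113/140737488355328
Row 0: ..#.#
Row 1: ...##
Row 2: .#.##
Row 3: ..#.#
Row 4: ..#.#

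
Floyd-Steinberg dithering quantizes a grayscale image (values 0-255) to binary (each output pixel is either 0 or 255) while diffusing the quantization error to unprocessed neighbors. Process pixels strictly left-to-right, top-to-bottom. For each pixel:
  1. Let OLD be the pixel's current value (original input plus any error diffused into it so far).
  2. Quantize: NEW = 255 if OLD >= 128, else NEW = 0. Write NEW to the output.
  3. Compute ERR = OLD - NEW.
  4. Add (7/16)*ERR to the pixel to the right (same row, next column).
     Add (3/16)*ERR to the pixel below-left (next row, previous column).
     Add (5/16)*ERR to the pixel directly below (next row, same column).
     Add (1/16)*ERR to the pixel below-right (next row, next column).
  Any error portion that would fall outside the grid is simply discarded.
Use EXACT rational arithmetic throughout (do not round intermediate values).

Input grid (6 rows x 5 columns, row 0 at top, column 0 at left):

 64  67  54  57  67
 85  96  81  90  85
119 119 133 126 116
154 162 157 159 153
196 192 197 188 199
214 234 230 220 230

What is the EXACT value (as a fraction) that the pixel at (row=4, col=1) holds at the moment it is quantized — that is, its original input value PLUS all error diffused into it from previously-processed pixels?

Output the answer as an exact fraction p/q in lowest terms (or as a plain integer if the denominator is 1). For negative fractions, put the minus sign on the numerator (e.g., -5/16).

(0,0): OLD=64 → NEW=0, ERR=64
(0,1): OLD=95 → NEW=0, ERR=95
(0,2): OLD=1529/16 → NEW=0, ERR=1529/16
(0,3): OLD=25295/256 → NEW=0, ERR=25295/256
(0,4): OLD=451497/4096 → NEW=0, ERR=451497/4096
(1,0): OLD=1965/16 → NEW=0, ERR=1965/16
(1,1): OLD=25771/128 → NEW=255, ERR=-6869/128
(1,2): OLD=458135/4096 → NEW=0, ERR=458135/4096
(1,3): OLD=3218675/16384 → NEW=255, ERR=-959245/16384
(1,4): OLD=26216345/262144 → NEW=0, ERR=26216345/262144
(2,0): OLD=301705/2048 → NEW=255, ERR=-220535/2048
(2,1): OLD=5489699/65536 → NEW=0, ERR=5489699/65536
(2,2): OLD=199511433/1048576 → NEW=255, ERR=-67875447/1048576
(2,3): OLD=1763721387/16777216 → NEW=0, ERR=1763721387/16777216
(2,4): OLD=50891526125/268435456 → NEW=255, ERR=-17559515155/268435456
(3,0): OLD=142664201/1048576 → NEW=255, ERR=-124722679/1048576
(3,1): OLD=983742949/8388608 → NEW=0, ERR=983742949/8388608
(3,2): OLD=57183259223/268435456 → NEW=255, ERR=-11267782057/268435456
(3,3): OLD=84383547091/536870912 → NEW=255, ERR=-52518535469/536870912
(3,4): OLD=827474177127/8589934592 → NEW=0, ERR=827474177127/8589934592
(4,0): OLD=24268996375/134217728 → NEW=255, ERR=-9956524265/134217728
(4,1): OLD=776908900967/4294967296 → NEW=255, ERR=-318307759513/4294967296
Target (4,1): original=192, with diffused error = 776908900967/4294967296

Answer: 776908900967/4294967296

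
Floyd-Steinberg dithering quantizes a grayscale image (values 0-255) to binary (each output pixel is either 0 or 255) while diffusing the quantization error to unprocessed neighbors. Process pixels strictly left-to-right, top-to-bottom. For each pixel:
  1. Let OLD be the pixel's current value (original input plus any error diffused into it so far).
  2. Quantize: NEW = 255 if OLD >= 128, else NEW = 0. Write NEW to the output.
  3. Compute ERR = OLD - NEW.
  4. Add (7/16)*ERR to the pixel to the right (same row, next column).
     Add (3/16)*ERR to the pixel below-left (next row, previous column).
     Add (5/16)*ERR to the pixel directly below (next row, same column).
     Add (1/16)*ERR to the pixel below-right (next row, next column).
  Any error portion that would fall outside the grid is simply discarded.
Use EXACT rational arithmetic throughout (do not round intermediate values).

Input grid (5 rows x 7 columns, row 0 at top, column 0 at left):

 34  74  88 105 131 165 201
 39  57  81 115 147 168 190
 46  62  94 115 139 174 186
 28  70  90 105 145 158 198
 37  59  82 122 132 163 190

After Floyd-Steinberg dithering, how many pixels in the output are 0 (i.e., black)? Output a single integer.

(0,0): OLD=34 → NEW=0, ERR=34
(0,1): OLD=711/8 → NEW=0, ERR=711/8
(0,2): OLD=16241/128 → NEW=0, ERR=16241/128
(0,3): OLD=328727/2048 → NEW=255, ERR=-193513/2048
(0,4): OLD=2938017/32768 → NEW=0, ERR=2938017/32768
(0,5): OLD=107073639/524288 → NEW=255, ERR=-26619801/524288
(0,6): OLD=1499771601/8388608 → NEW=255, ERR=-639323439/8388608
(1,0): OLD=8485/128 → NEW=0, ERR=8485/128
(1,1): OLD=143043/1024 → NEW=255, ERR=-118077/1024
(1,2): OLD=1901887/32768 → NEW=0, ERR=1901887/32768
(1,3): OLD=17774259/131072 → NEW=255, ERR=-15649101/131072
(1,4): OLD=900593177/8388608 → NEW=0, ERR=900593177/8388608
(1,5): OLD=12778654249/67108864 → NEW=255, ERR=-4334106071/67108864
(1,6): OLD=144691931975/1073741824 → NEW=255, ERR=-129112233145/1073741824
(2,0): OLD=738833/16384 → NEW=0, ERR=738833/16384
(2,1): OLD=31835019/524288 → NEW=0, ERR=31835019/524288
(2,2): OLD=915280609/8388608 → NEW=0, ERR=915280609/8388608
(2,3): OLD=10011476633/67108864 → NEW=255, ERR=-7101283687/67108864
(2,4): OLD=57275098441/536870912 → NEW=0, ERR=57275098441/536870912
(2,5): OLD=3172359357731/17179869184 → NEW=255, ERR=-1208507284189/17179869184
(2,6): OLD=31229229896485/274877906944 → NEW=0, ERR=31229229896485/274877906944
(3,0): OLD=448599361/8388608 → NEW=0, ERR=448599361/8388608
(3,1): OLD=9103181165/67108864 → NEW=255, ERR=-8009579155/67108864
(3,2): OLD=29975982903/536870912 → NEW=0, ERR=29975982903/536870912
(3,3): OLD=264531729825/2147483648 → NEW=0, ERR=264531729825/2147483648
(3,4): OLD=58391638651201/274877906944 → NEW=255, ERR=-11702227619519/274877906944
(3,5): OLD=319653856386963/2199023255552 → NEW=255, ERR=-241097073778797/2199023255552
(3,6): OLD=6373306420620365/35184372088832 → NEW=255, ERR=-2598708462031795/35184372088832
(4,0): OLD=33643684463/1073741824 → NEW=0, ERR=33643684463/1073741824
(4,1): OLD=845628356323/17179869184 → NEW=0, ERR=845628356323/17179869184
(4,2): OLD=37553853380269/274877906944 → NEW=255, ERR=-32540012890451/274877906944
(4,3): OLD=229161455798655/2199023255552 → NEW=0, ERR=229161455798655/2199023255552
(4,4): OLD=2663983735770029/17592186044416 → NEW=255, ERR=-1822023705556051/17592186044416
(4,5): OLD=37670734106191565/562949953421312 → NEW=0, ERR=37670734106191565/562949953421312
(4,6): OLD=1705445469294213803/9007199254740992 → NEW=255, ERR=-591390340664739157/9007199254740992
Output grid:
  Row 0: ...#.##  (4 black, running=4)
  Row 1: .#.#.##  (3 black, running=7)
  Row 2: ...#.#.  (5 black, running=12)
  Row 3: .#..###  (3 black, running=15)
  Row 4: ..#.#.#  (4 black, running=19)

Answer: 19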